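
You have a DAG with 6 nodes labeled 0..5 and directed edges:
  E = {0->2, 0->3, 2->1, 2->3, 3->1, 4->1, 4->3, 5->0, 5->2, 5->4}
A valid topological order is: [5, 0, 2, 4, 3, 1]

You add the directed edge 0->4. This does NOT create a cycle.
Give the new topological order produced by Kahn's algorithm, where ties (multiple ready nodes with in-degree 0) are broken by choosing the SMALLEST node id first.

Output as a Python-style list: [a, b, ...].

Old toposort: [5, 0, 2, 4, 3, 1]
Added edge: 0->4
Position of 0 (1) < position of 4 (3). Old order still valid.
Run Kahn's algorithm (break ties by smallest node id):
  initial in-degrees: [1, 3, 2, 3, 2, 0]
  ready (indeg=0): [5]
  pop 5: indeg[0]->0; indeg[2]->1; indeg[4]->1 | ready=[0] | order so far=[5]
  pop 0: indeg[2]->0; indeg[3]->2; indeg[4]->0 | ready=[2, 4] | order so far=[5, 0]
  pop 2: indeg[1]->2; indeg[3]->1 | ready=[4] | order so far=[5, 0, 2]
  pop 4: indeg[1]->1; indeg[3]->0 | ready=[3] | order so far=[5, 0, 2, 4]
  pop 3: indeg[1]->0 | ready=[1] | order so far=[5, 0, 2, 4, 3]
  pop 1: no out-edges | ready=[] | order so far=[5, 0, 2, 4, 3, 1]
  Result: [5, 0, 2, 4, 3, 1]

Answer: [5, 0, 2, 4, 3, 1]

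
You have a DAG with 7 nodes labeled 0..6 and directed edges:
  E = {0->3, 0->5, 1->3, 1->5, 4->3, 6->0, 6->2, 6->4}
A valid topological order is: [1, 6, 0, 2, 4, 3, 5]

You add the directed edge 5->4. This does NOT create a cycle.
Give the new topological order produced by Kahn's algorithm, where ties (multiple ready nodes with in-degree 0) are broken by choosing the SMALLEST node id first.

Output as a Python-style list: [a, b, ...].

Answer: [1, 6, 0, 2, 5, 4, 3]

Derivation:
Old toposort: [1, 6, 0, 2, 4, 3, 5]
Added edge: 5->4
Position of 5 (6) > position of 4 (4). Must reorder: 5 must now come before 4.
Run Kahn's algorithm (break ties by smallest node id):
  initial in-degrees: [1, 0, 1, 3, 2, 2, 0]
  ready (indeg=0): [1, 6]
  pop 1: indeg[3]->2; indeg[5]->1 | ready=[6] | order so far=[1]
  pop 6: indeg[0]->0; indeg[2]->0; indeg[4]->1 | ready=[0, 2] | order so far=[1, 6]
  pop 0: indeg[3]->1; indeg[5]->0 | ready=[2, 5] | order so far=[1, 6, 0]
  pop 2: no out-edges | ready=[5] | order so far=[1, 6, 0, 2]
  pop 5: indeg[4]->0 | ready=[4] | order so far=[1, 6, 0, 2, 5]
  pop 4: indeg[3]->0 | ready=[3] | order so far=[1, 6, 0, 2, 5, 4]
  pop 3: no out-edges | ready=[] | order so far=[1, 6, 0, 2, 5, 4, 3]
  Result: [1, 6, 0, 2, 5, 4, 3]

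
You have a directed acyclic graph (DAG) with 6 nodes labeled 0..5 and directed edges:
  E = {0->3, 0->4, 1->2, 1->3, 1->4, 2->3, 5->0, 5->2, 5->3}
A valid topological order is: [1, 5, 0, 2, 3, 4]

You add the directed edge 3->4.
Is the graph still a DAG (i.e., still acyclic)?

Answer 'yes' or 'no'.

Given toposort: [1, 5, 0, 2, 3, 4]
Position of 3: index 4; position of 4: index 5
New edge 3->4: forward
Forward edge: respects the existing order. Still a DAG, same toposort still valid.
Still a DAG? yes

Answer: yes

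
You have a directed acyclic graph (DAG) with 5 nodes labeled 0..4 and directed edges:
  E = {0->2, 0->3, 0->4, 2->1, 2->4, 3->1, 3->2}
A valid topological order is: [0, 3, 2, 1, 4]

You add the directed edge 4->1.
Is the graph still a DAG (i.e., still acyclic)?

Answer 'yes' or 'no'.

Given toposort: [0, 3, 2, 1, 4]
Position of 4: index 4; position of 1: index 3
New edge 4->1: backward (u after v in old order)
Backward edge: old toposort is now invalid. Check if this creates a cycle.
Does 1 already reach 4? Reachable from 1: [1]. NO -> still a DAG (reorder needed).
Still a DAG? yes

Answer: yes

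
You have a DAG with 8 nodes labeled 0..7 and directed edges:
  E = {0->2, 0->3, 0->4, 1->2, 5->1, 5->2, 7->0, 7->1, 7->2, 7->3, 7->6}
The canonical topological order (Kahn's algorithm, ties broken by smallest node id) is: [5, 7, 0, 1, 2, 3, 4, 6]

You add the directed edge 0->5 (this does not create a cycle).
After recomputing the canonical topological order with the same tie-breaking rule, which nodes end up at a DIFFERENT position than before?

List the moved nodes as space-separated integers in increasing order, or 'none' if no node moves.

Answer: 0 1 2 3 4 5 7

Derivation:
Old toposort: [5, 7, 0, 1, 2, 3, 4, 6]
Added edge 0->5
Recompute Kahn (smallest-id tiebreak):
  initial in-degrees: [1, 2, 4, 2, 1, 1, 1, 0]
  ready (indeg=0): [7]
  pop 7: indeg[0]->0; indeg[1]->1; indeg[2]->3; indeg[3]->1; indeg[6]->0 | ready=[0, 6] | order so far=[7]
  pop 0: indeg[2]->2; indeg[3]->0; indeg[4]->0; indeg[5]->0 | ready=[3, 4, 5, 6] | order so far=[7, 0]
  pop 3: no out-edges | ready=[4, 5, 6] | order so far=[7, 0, 3]
  pop 4: no out-edges | ready=[5, 6] | order so far=[7, 0, 3, 4]
  pop 5: indeg[1]->0; indeg[2]->1 | ready=[1, 6] | order so far=[7, 0, 3, 4, 5]
  pop 1: indeg[2]->0 | ready=[2, 6] | order so far=[7, 0, 3, 4, 5, 1]
  pop 2: no out-edges | ready=[6] | order so far=[7, 0, 3, 4, 5, 1, 2]
  pop 6: no out-edges | ready=[] | order so far=[7, 0, 3, 4, 5, 1, 2, 6]
New canonical toposort: [7, 0, 3, 4, 5, 1, 2, 6]
Compare positions:
  Node 0: index 2 -> 1 (moved)
  Node 1: index 3 -> 5 (moved)
  Node 2: index 4 -> 6 (moved)
  Node 3: index 5 -> 2 (moved)
  Node 4: index 6 -> 3 (moved)
  Node 5: index 0 -> 4 (moved)
  Node 6: index 7 -> 7 (same)
  Node 7: index 1 -> 0 (moved)
Nodes that changed position: 0 1 2 3 4 5 7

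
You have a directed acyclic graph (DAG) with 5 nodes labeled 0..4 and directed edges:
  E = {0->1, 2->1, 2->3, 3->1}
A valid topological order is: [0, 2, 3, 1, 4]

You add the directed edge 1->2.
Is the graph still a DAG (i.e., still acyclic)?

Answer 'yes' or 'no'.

Answer: no

Derivation:
Given toposort: [0, 2, 3, 1, 4]
Position of 1: index 3; position of 2: index 1
New edge 1->2: backward (u after v in old order)
Backward edge: old toposort is now invalid. Check if this creates a cycle.
Does 2 already reach 1? Reachable from 2: [1, 2, 3]. YES -> cycle!
Still a DAG? no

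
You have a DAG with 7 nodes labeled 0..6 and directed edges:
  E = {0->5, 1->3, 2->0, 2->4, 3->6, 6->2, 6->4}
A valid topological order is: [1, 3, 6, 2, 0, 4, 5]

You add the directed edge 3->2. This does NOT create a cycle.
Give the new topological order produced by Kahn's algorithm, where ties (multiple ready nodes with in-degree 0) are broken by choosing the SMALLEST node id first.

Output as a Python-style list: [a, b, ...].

Old toposort: [1, 3, 6, 2, 0, 4, 5]
Added edge: 3->2
Position of 3 (1) < position of 2 (3). Old order still valid.
Run Kahn's algorithm (break ties by smallest node id):
  initial in-degrees: [1, 0, 2, 1, 2, 1, 1]
  ready (indeg=0): [1]
  pop 1: indeg[3]->0 | ready=[3] | order so far=[1]
  pop 3: indeg[2]->1; indeg[6]->0 | ready=[6] | order so far=[1, 3]
  pop 6: indeg[2]->0; indeg[4]->1 | ready=[2] | order so far=[1, 3, 6]
  pop 2: indeg[0]->0; indeg[4]->0 | ready=[0, 4] | order so far=[1, 3, 6, 2]
  pop 0: indeg[5]->0 | ready=[4, 5] | order so far=[1, 3, 6, 2, 0]
  pop 4: no out-edges | ready=[5] | order so far=[1, 3, 6, 2, 0, 4]
  pop 5: no out-edges | ready=[] | order so far=[1, 3, 6, 2, 0, 4, 5]
  Result: [1, 3, 6, 2, 0, 4, 5]

Answer: [1, 3, 6, 2, 0, 4, 5]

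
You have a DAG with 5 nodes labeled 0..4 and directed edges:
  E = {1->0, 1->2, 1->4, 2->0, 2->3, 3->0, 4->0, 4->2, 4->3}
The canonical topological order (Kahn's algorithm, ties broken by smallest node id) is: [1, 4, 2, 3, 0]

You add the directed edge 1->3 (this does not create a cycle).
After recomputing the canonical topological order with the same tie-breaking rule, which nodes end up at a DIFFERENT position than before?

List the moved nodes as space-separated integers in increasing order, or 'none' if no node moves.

Answer: none

Derivation:
Old toposort: [1, 4, 2, 3, 0]
Added edge 1->3
Recompute Kahn (smallest-id tiebreak):
  initial in-degrees: [4, 0, 2, 3, 1]
  ready (indeg=0): [1]
  pop 1: indeg[0]->3; indeg[2]->1; indeg[3]->2; indeg[4]->0 | ready=[4] | order so far=[1]
  pop 4: indeg[0]->2; indeg[2]->0; indeg[3]->1 | ready=[2] | order so far=[1, 4]
  pop 2: indeg[0]->1; indeg[3]->0 | ready=[3] | order so far=[1, 4, 2]
  pop 3: indeg[0]->0 | ready=[0] | order so far=[1, 4, 2, 3]
  pop 0: no out-edges | ready=[] | order so far=[1, 4, 2, 3, 0]
New canonical toposort: [1, 4, 2, 3, 0]
Compare positions:
  Node 0: index 4 -> 4 (same)
  Node 1: index 0 -> 0 (same)
  Node 2: index 2 -> 2 (same)
  Node 3: index 3 -> 3 (same)
  Node 4: index 1 -> 1 (same)
Nodes that changed position: none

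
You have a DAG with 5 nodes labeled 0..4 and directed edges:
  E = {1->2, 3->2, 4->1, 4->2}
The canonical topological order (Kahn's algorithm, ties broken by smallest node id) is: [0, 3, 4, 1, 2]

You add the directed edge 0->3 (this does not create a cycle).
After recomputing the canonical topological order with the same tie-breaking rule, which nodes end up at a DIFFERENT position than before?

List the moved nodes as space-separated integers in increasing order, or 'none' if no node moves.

Answer: none

Derivation:
Old toposort: [0, 3, 4, 1, 2]
Added edge 0->3
Recompute Kahn (smallest-id tiebreak):
  initial in-degrees: [0, 1, 3, 1, 0]
  ready (indeg=0): [0, 4]
  pop 0: indeg[3]->0 | ready=[3, 4] | order so far=[0]
  pop 3: indeg[2]->2 | ready=[4] | order so far=[0, 3]
  pop 4: indeg[1]->0; indeg[2]->1 | ready=[1] | order so far=[0, 3, 4]
  pop 1: indeg[2]->0 | ready=[2] | order so far=[0, 3, 4, 1]
  pop 2: no out-edges | ready=[] | order so far=[0, 3, 4, 1, 2]
New canonical toposort: [0, 3, 4, 1, 2]
Compare positions:
  Node 0: index 0 -> 0 (same)
  Node 1: index 3 -> 3 (same)
  Node 2: index 4 -> 4 (same)
  Node 3: index 1 -> 1 (same)
  Node 4: index 2 -> 2 (same)
Nodes that changed position: none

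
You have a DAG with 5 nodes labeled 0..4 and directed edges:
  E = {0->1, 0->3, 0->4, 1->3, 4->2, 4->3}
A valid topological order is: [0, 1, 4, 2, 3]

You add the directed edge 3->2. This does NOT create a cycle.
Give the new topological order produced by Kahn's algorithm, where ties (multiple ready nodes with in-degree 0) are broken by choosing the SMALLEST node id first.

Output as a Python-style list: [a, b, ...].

Answer: [0, 1, 4, 3, 2]

Derivation:
Old toposort: [0, 1, 4, 2, 3]
Added edge: 3->2
Position of 3 (4) > position of 2 (3). Must reorder: 3 must now come before 2.
Run Kahn's algorithm (break ties by smallest node id):
  initial in-degrees: [0, 1, 2, 3, 1]
  ready (indeg=0): [0]
  pop 0: indeg[1]->0; indeg[3]->2; indeg[4]->0 | ready=[1, 4] | order so far=[0]
  pop 1: indeg[3]->1 | ready=[4] | order so far=[0, 1]
  pop 4: indeg[2]->1; indeg[3]->0 | ready=[3] | order so far=[0, 1, 4]
  pop 3: indeg[2]->0 | ready=[2] | order so far=[0, 1, 4, 3]
  pop 2: no out-edges | ready=[] | order so far=[0, 1, 4, 3, 2]
  Result: [0, 1, 4, 3, 2]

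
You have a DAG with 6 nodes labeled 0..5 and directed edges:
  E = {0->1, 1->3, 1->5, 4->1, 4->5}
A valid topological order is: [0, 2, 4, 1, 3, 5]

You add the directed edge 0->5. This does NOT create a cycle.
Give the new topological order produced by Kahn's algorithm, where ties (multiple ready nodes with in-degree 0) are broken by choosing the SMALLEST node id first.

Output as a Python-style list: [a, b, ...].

Answer: [0, 2, 4, 1, 3, 5]

Derivation:
Old toposort: [0, 2, 4, 1, 3, 5]
Added edge: 0->5
Position of 0 (0) < position of 5 (5). Old order still valid.
Run Kahn's algorithm (break ties by smallest node id):
  initial in-degrees: [0, 2, 0, 1, 0, 3]
  ready (indeg=0): [0, 2, 4]
  pop 0: indeg[1]->1; indeg[5]->2 | ready=[2, 4] | order so far=[0]
  pop 2: no out-edges | ready=[4] | order so far=[0, 2]
  pop 4: indeg[1]->0; indeg[5]->1 | ready=[1] | order so far=[0, 2, 4]
  pop 1: indeg[3]->0; indeg[5]->0 | ready=[3, 5] | order so far=[0, 2, 4, 1]
  pop 3: no out-edges | ready=[5] | order so far=[0, 2, 4, 1, 3]
  pop 5: no out-edges | ready=[] | order so far=[0, 2, 4, 1, 3, 5]
  Result: [0, 2, 4, 1, 3, 5]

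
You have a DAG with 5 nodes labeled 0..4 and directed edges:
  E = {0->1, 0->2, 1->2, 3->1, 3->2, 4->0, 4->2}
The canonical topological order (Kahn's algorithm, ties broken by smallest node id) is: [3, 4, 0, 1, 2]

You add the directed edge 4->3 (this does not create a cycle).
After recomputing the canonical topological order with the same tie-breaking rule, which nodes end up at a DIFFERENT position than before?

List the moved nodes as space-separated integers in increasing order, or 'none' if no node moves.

Answer: 0 3 4

Derivation:
Old toposort: [3, 4, 0, 1, 2]
Added edge 4->3
Recompute Kahn (smallest-id tiebreak):
  initial in-degrees: [1, 2, 4, 1, 0]
  ready (indeg=0): [4]
  pop 4: indeg[0]->0; indeg[2]->3; indeg[3]->0 | ready=[0, 3] | order so far=[4]
  pop 0: indeg[1]->1; indeg[2]->2 | ready=[3] | order so far=[4, 0]
  pop 3: indeg[1]->0; indeg[2]->1 | ready=[1] | order so far=[4, 0, 3]
  pop 1: indeg[2]->0 | ready=[2] | order so far=[4, 0, 3, 1]
  pop 2: no out-edges | ready=[] | order so far=[4, 0, 3, 1, 2]
New canonical toposort: [4, 0, 3, 1, 2]
Compare positions:
  Node 0: index 2 -> 1 (moved)
  Node 1: index 3 -> 3 (same)
  Node 2: index 4 -> 4 (same)
  Node 3: index 0 -> 2 (moved)
  Node 4: index 1 -> 0 (moved)
Nodes that changed position: 0 3 4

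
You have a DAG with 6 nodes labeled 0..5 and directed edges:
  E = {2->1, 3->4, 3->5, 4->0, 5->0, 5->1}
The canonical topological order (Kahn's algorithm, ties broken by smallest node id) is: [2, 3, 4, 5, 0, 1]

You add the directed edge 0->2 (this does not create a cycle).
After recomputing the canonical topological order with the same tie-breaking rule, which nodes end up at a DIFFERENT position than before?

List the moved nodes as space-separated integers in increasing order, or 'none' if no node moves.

Old toposort: [2, 3, 4, 5, 0, 1]
Added edge 0->2
Recompute Kahn (smallest-id tiebreak):
  initial in-degrees: [2, 2, 1, 0, 1, 1]
  ready (indeg=0): [3]
  pop 3: indeg[4]->0; indeg[5]->0 | ready=[4, 5] | order so far=[3]
  pop 4: indeg[0]->1 | ready=[5] | order so far=[3, 4]
  pop 5: indeg[0]->0; indeg[1]->1 | ready=[0] | order so far=[3, 4, 5]
  pop 0: indeg[2]->0 | ready=[2] | order so far=[3, 4, 5, 0]
  pop 2: indeg[1]->0 | ready=[1] | order so far=[3, 4, 5, 0, 2]
  pop 1: no out-edges | ready=[] | order so far=[3, 4, 5, 0, 2, 1]
New canonical toposort: [3, 4, 5, 0, 2, 1]
Compare positions:
  Node 0: index 4 -> 3 (moved)
  Node 1: index 5 -> 5 (same)
  Node 2: index 0 -> 4 (moved)
  Node 3: index 1 -> 0 (moved)
  Node 4: index 2 -> 1 (moved)
  Node 5: index 3 -> 2 (moved)
Nodes that changed position: 0 2 3 4 5

Answer: 0 2 3 4 5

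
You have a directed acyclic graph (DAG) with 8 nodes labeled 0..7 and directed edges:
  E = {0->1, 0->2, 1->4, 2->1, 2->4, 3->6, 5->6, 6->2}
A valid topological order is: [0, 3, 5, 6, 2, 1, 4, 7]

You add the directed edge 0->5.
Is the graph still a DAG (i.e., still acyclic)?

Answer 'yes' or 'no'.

Given toposort: [0, 3, 5, 6, 2, 1, 4, 7]
Position of 0: index 0; position of 5: index 2
New edge 0->5: forward
Forward edge: respects the existing order. Still a DAG, same toposort still valid.
Still a DAG? yes

Answer: yes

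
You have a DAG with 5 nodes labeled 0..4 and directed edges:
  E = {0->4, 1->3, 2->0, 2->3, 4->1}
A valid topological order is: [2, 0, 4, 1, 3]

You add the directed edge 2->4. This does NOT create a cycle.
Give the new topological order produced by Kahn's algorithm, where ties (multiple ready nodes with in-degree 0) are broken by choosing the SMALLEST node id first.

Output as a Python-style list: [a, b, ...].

Old toposort: [2, 0, 4, 1, 3]
Added edge: 2->4
Position of 2 (0) < position of 4 (2). Old order still valid.
Run Kahn's algorithm (break ties by smallest node id):
  initial in-degrees: [1, 1, 0, 2, 2]
  ready (indeg=0): [2]
  pop 2: indeg[0]->0; indeg[3]->1; indeg[4]->1 | ready=[0] | order so far=[2]
  pop 0: indeg[4]->0 | ready=[4] | order so far=[2, 0]
  pop 4: indeg[1]->0 | ready=[1] | order so far=[2, 0, 4]
  pop 1: indeg[3]->0 | ready=[3] | order so far=[2, 0, 4, 1]
  pop 3: no out-edges | ready=[] | order so far=[2, 0, 4, 1, 3]
  Result: [2, 0, 4, 1, 3]

Answer: [2, 0, 4, 1, 3]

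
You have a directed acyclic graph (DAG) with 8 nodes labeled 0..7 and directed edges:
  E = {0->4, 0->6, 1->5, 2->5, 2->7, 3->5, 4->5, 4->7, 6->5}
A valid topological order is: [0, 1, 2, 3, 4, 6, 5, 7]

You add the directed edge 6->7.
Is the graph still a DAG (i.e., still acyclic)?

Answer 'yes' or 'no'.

Given toposort: [0, 1, 2, 3, 4, 6, 5, 7]
Position of 6: index 5; position of 7: index 7
New edge 6->7: forward
Forward edge: respects the existing order. Still a DAG, same toposort still valid.
Still a DAG? yes

Answer: yes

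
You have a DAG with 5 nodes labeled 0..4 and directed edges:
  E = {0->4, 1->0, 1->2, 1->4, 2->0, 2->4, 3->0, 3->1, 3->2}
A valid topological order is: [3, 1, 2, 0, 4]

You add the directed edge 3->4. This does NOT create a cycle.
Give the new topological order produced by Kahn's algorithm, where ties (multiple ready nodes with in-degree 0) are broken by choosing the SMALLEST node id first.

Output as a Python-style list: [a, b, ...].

Old toposort: [3, 1, 2, 0, 4]
Added edge: 3->4
Position of 3 (0) < position of 4 (4). Old order still valid.
Run Kahn's algorithm (break ties by smallest node id):
  initial in-degrees: [3, 1, 2, 0, 4]
  ready (indeg=0): [3]
  pop 3: indeg[0]->2; indeg[1]->0; indeg[2]->1; indeg[4]->3 | ready=[1] | order so far=[3]
  pop 1: indeg[0]->1; indeg[2]->0; indeg[4]->2 | ready=[2] | order so far=[3, 1]
  pop 2: indeg[0]->0; indeg[4]->1 | ready=[0] | order so far=[3, 1, 2]
  pop 0: indeg[4]->0 | ready=[4] | order so far=[3, 1, 2, 0]
  pop 4: no out-edges | ready=[] | order so far=[3, 1, 2, 0, 4]
  Result: [3, 1, 2, 0, 4]

Answer: [3, 1, 2, 0, 4]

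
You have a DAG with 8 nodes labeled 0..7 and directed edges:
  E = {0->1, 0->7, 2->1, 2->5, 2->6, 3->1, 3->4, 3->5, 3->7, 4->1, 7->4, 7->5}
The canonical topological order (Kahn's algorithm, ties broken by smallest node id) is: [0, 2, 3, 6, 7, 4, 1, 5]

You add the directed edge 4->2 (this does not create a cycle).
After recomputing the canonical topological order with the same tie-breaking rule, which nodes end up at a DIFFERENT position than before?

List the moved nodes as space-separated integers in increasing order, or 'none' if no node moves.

Old toposort: [0, 2, 3, 6, 7, 4, 1, 5]
Added edge 4->2
Recompute Kahn (smallest-id tiebreak):
  initial in-degrees: [0, 4, 1, 0, 2, 3, 1, 2]
  ready (indeg=0): [0, 3]
  pop 0: indeg[1]->3; indeg[7]->1 | ready=[3] | order so far=[0]
  pop 3: indeg[1]->2; indeg[4]->1; indeg[5]->2; indeg[7]->0 | ready=[7] | order so far=[0, 3]
  pop 7: indeg[4]->0; indeg[5]->1 | ready=[4] | order so far=[0, 3, 7]
  pop 4: indeg[1]->1; indeg[2]->0 | ready=[2] | order so far=[0, 3, 7, 4]
  pop 2: indeg[1]->0; indeg[5]->0; indeg[6]->0 | ready=[1, 5, 6] | order so far=[0, 3, 7, 4, 2]
  pop 1: no out-edges | ready=[5, 6] | order so far=[0, 3, 7, 4, 2, 1]
  pop 5: no out-edges | ready=[6] | order so far=[0, 3, 7, 4, 2, 1, 5]
  pop 6: no out-edges | ready=[] | order so far=[0, 3, 7, 4, 2, 1, 5, 6]
New canonical toposort: [0, 3, 7, 4, 2, 1, 5, 6]
Compare positions:
  Node 0: index 0 -> 0 (same)
  Node 1: index 6 -> 5 (moved)
  Node 2: index 1 -> 4 (moved)
  Node 3: index 2 -> 1 (moved)
  Node 4: index 5 -> 3 (moved)
  Node 5: index 7 -> 6 (moved)
  Node 6: index 3 -> 7 (moved)
  Node 7: index 4 -> 2 (moved)
Nodes that changed position: 1 2 3 4 5 6 7

Answer: 1 2 3 4 5 6 7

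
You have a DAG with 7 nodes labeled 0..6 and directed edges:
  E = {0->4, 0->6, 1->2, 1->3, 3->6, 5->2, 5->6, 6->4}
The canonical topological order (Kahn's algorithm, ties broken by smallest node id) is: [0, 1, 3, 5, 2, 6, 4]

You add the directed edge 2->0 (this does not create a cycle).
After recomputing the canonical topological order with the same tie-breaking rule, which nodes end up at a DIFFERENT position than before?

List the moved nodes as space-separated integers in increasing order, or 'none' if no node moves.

Answer: 0 1 2 3 5

Derivation:
Old toposort: [0, 1, 3, 5, 2, 6, 4]
Added edge 2->0
Recompute Kahn (smallest-id tiebreak):
  initial in-degrees: [1, 0, 2, 1, 2, 0, 3]
  ready (indeg=0): [1, 5]
  pop 1: indeg[2]->1; indeg[3]->0 | ready=[3, 5] | order so far=[1]
  pop 3: indeg[6]->2 | ready=[5] | order so far=[1, 3]
  pop 5: indeg[2]->0; indeg[6]->1 | ready=[2] | order so far=[1, 3, 5]
  pop 2: indeg[0]->0 | ready=[0] | order so far=[1, 3, 5, 2]
  pop 0: indeg[4]->1; indeg[6]->0 | ready=[6] | order so far=[1, 3, 5, 2, 0]
  pop 6: indeg[4]->0 | ready=[4] | order so far=[1, 3, 5, 2, 0, 6]
  pop 4: no out-edges | ready=[] | order so far=[1, 3, 5, 2, 0, 6, 4]
New canonical toposort: [1, 3, 5, 2, 0, 6, 4]
Compare positions:
  Node 0: index 0 -> 4 (moved)
  Node 1: index 1 -> 0 (moved)
  Node 2: index 4 -> 3 (moved)
  Node 3: index 2 -> 1 (moved)
  Node 4: index 6 -> 6 (same)
  Node 5: index 3 -> 2 (moved)
  Node 6: index 5 -> 5 (same)
Nodes that changed position: 0 1 2 3 5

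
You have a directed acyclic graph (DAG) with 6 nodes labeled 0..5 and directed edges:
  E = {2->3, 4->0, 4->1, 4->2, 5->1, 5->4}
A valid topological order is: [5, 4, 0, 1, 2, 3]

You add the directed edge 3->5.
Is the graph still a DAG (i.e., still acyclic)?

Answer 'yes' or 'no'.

Answer: no

Derivation:
Given toposort: [5, 4, 0, 1, 2, 3]
Position of 3: index 5; position of 5: index 0
New edge 3->5: backward (u after v in old order)
Backward edge: old toposort is now invalid. Check if this creates a cycle.
Does 5 already reach 3? Reachable from 5: [0, 1, 2, 3, 4, 5]. YES -> cycle!
Still a DAG? no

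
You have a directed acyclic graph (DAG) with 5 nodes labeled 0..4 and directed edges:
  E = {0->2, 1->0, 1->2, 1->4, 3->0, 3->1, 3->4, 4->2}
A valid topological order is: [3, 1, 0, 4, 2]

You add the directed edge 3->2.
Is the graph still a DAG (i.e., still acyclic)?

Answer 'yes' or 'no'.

Answer: yes

Derivation:
Given toposort: [3, 1, 0, 4, 2]
Position of 3: index 0; position of 2: index 4
New edge 3->2: forward
Forward edge: respects the existing order. Still a DAG, same toposort still valid.
Still a DAG? yes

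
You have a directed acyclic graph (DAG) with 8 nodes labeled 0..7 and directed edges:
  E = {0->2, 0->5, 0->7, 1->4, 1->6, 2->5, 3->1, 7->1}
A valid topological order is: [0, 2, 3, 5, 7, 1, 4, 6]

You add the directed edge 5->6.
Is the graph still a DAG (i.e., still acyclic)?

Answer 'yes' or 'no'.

Given toposort: [0, 2, 3, 5, 7, 1, 4, 6]
Position of 5: index 3; position of 6: index 7
New edge 5->6: forward
Forward edge: respects the existing order. Still a DAG, same toposort still valid.
Still a DAG? yes

Answer: yes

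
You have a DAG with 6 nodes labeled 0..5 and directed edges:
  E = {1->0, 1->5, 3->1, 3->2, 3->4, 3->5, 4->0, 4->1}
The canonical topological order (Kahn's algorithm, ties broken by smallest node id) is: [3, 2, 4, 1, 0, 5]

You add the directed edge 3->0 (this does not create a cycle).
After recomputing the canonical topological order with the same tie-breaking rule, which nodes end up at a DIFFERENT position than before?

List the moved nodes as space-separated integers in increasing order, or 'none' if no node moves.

Answer: none

Derivation:
Old toposort: [3, 2, 4, 1, 0, 5]
Added edge 3->0
Recompute Kahn (smallest-id tiebreak):
  initial in-degrees: [3, 2, 1, 0, 1, 2]
  ready (indeg=0): [3]
  pop 3: indeg[0]->2; indeg[1]->1; indeg[2]->0; indeg[4]->0; indeg[5]->1 | ready=[2, 4] | order so far=[3]
  pop 2: no out-edges | ready=[4] | order so far=[3, 2]
  pop 4: indeg[0]->1; indeg[1]->0 | ready=[1] | order so far=[3, 2, 4]
  pop 1: indeg[0]->0; indeg[5]->0 | ready=[0, 5] | order so far=[3, 2, 4, 1]
  pop 0: no out-edges | ready=[5] | order so far=[3, 2, 4, 1, 0]
  pop 5: no out-edges | ready=[] | order so far=[3, 2, 4, 1, 0, 5]
New canonical toposort: [3, 2, 4, 1, 0, 5]
Compare positions:
  Node 0: index 4 -> 4 (same)
  Node 1: index 3 -> 3 (same)
  Node 2: index 1 -> 1 (same)
  Node 3: index 0 -> 0 (same)
  Node 4: index 2 -> 2 (same)
  Node 5: index 5 -> 5 (same)
Nodes that changed position: none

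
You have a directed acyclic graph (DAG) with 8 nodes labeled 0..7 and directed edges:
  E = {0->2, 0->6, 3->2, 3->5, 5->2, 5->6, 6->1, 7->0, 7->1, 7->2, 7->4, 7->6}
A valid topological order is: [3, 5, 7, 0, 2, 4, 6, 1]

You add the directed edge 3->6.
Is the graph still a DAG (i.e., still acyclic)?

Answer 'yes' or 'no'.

Given toposort: [3, 5, 7, 0, 2, 4, 6, 1]
Position of 3: index 0; position of 6: index 6
New edge 3->6: forward
Forward edge: respects the existing order. Still a DAG, same toposort still valid.
Still a DAG? yes

Answer: yes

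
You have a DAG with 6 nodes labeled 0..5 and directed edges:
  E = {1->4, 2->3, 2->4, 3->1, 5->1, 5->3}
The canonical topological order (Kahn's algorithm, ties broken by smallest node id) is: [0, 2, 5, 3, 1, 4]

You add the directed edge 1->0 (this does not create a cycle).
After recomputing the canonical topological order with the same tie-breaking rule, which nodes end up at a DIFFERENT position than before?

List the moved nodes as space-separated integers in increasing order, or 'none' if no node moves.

Old toposort: [0, 2, 5, 3, 1, 4]
Added edge 1->0
Recompute Kahn (smallest-id tiebreak):
  initial in-degrees: [1, 2, 0, 2, 2, 0]
  ready (indeg=0): [2, 5]
  pop 2: indeg[3]->1; indeg[4]->1 | ready=[5] | order so far=[2]
  pop 5: indeg[1]->1; indeg[3]->0 | ready=[3] | order so far=[2, 5]
  pop 3: indeg[1]->0 | ready=[1] | order so far=[2, 5, 3]
  pop 1: indeg[0]->0; indeg[4]->0 | ready=[0, 4] | order so far=[2, 5, 3, 1]
  pop 0: no out-edges | ready=[4] | order so far=[2, 5, 3, 1, 0]
  pop 4: no out-edges | ready=[] | order so far=[2, 5, 3, 1, 0, 4]
New canonical toposort: [2, 5, 3, 1, 0, 4]
Compare positions:
  Node 0: index 0 -> 4 (moved)
  Node 1: index 4 -> 3 (moved)
  Node 2: index 1 -> 0 (moved)
  Node 3: index 3 -> 2 (moved)
  Node 4: index 5 -> 5 (same)
  Node 5: index 2 -> 1 (moved)
Nodes that changed position: 0 1 2 3 5

Answer: 0 1 2 3 5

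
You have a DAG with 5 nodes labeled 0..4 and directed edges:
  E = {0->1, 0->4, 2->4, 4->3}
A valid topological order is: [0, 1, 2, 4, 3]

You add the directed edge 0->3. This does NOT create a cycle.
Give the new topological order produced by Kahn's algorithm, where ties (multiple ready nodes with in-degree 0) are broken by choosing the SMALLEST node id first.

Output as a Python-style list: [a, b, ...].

Old toposort: [0, 1, 2, 4, 3]
Added edge: 0->3
Position of 0 (0) < position of 3 (4). Old order still valid.
Run Kahn's algorithm (break ties by smallest node id):
  initial in-degrees: [0, 1, 0, 2, 2]
  ready (indeg=0): [0, 2]
  pop 0: indeg[1]->0; indeg[3]->1; indeg[4]->1 | ready=[1, 2] | order so far=[0]
  pop 1: no out-edges | ready=[2] | order so far=[0, 1]
  pop 2: indeg[4]->0 | ready=[4] | order so far=[0, 1, 2]
  pop 4: indeg[3]->0 | ready=[3] | order so far=[0, 1, 2, 4]
  pop 3: no out-edges | ready=[] | order so far=[0, 1, 2, 4, 3]
  Result: [0, 1, 2, 4, 3]

Answer: [0, 1, 2, 4, 3]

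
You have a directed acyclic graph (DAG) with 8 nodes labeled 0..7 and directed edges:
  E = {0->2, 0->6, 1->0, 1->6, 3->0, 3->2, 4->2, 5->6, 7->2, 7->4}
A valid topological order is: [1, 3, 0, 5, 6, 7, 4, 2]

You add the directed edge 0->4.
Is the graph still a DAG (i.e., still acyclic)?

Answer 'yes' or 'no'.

Answer: yes

Derivation:
Given toposort: [1, 3, 0, 5, 6, 7, 4, 2]
Position of 0: index 2; position of 4: index 6
New edge 0->4: forward
Forward edge: respects the existing order. Still a DAG, same toposort still valid.
Still a DAG? yes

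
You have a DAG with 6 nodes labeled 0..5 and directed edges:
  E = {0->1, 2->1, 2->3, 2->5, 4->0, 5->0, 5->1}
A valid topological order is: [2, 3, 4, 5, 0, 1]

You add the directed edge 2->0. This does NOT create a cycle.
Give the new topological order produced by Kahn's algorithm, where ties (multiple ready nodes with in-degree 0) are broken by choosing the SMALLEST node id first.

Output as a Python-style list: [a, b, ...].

Old toposort: [2, 3, 4, 5, 0, 1]
Added edge: 2->0
Position of 2 (0) < position of 0 (4). Old order still valid.
Run Kahn's algorithm (break ties by smallest node id):
  initial in-degrees: [3, 3, 0, 1, 0, 1]
  ready (indeg=0): [2, 4]
  pop 2: indeg[0]->2; indeg[1]->2; indeg[3]->0; indeg[5]->0 | ready=[3, 4, 5] | order so far=[2]
  pop 3: no out-edges | ready=[4, 5] | order so far=[2, 3]
  pop 4: indeg[0]->1 | ready=[5] | order so far=[2, 3, 4]
  pop 5: indeg[0]->0; indeg[1]->1 | ready=[0] | order so far=[2, 3, 4, 5]
  pop 0: indeg[1]->0 | ready=[1] | order so far=[2, 3, 4, 5, 0]
  pop 1: no out-edges | ready=[] | order so far=[2, 3, 4, 5, 0, 1]
  Result: [2, 3, 4, 5, 0, 1]

Answer: [2, 3, 4, 5, 0, 1]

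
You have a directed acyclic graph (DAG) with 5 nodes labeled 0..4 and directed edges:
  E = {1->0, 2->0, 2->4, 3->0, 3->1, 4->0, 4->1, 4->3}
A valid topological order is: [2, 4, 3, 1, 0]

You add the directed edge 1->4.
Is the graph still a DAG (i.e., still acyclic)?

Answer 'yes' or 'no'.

Given toposort: [2, 4, 3, 1, 0]
Position of 1: index 3; position of 4: index 1
New edge 1->4: backward (u after v in old order)
Backward edge: old toposort is now invalid. Check if this creates a cycle.
Does 4 already reach 1? Reachable from 4: [0, 1, 3, 4]. YES -> cycle!
Still a DAG? no

Answer: no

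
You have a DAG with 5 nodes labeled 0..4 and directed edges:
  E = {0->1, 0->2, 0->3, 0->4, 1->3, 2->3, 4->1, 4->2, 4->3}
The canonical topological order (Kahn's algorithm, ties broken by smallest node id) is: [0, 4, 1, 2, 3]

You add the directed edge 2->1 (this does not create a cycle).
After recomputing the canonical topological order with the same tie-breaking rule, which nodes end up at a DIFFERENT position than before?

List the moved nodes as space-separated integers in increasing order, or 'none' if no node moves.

Answer: 1 2

Derivation:
Old toposort: [0, 4, 1, 2, 3]
Added edge 2->1
Recompute Kahn (smallest-id tiebreak):
  initial in-degrees: [0, 3, 2, 4, 1]
  ready (indeg=0): [0]
  pop 0: indeg[1]->2; indeg[2]->1; indeg[3]->3; indeg[4]->0 | ready=[4] | order so far=[0]
  pop 4: indeg[1]->1; indeg[2]->0; indeg[3]->2 | ready=[2] | order so far=[0, 4]
  pop 2: indeg[1]->0; indeg[3]->1 | ready=[1] | order so far=[0, 4, 2]
  pop 1: indeg[3]->0 | ready=[3] | order so far=[0, 4, 2, 1]
  pop 3: no out-edges | ready=[] | order so far=[0, 4, 2, 1, 3]
New canonical toposort: [0, 4, 2, 1, 3]
Compare positions:
  Node 0: index 0 -> 0 (same)
  Node 1: index 2 -> 3 (moved)
  Node 2: index 3 -> 2 (moved)
  Node 3: index 4 -> 4 (same)
  Node 4: index 1 -> 1 (same)
Nodes that changed position: 1 2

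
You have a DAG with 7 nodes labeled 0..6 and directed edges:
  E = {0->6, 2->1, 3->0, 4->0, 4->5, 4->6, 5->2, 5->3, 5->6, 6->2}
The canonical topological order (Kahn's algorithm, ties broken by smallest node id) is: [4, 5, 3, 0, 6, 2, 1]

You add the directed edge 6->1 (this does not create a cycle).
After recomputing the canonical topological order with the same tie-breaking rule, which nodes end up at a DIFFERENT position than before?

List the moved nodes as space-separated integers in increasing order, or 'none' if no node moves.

Answer: none

Derivation:
Old toposort: [4, 5, 3, 0, 6, 2, 1]
Added edge 6->1
Recompute Kahn (smallest-id tiebreak):
  initial in-degrees: [2, 2, 2, 1, 0, 1, 3]
  ready (indeg=0): [4]
  pop 4: indeg[0]->1; indeg[5]->0; indeg[6]->2 | ready=[5] | order so far=[4]
  pop 5: indeg[2]->1; indeg[3]->0; indeg[6]->1 | ready=[3] | order so far=[4, 5]
  pop 3: indeg[0]->0 | ready=[0] | order so far=[4, 5, 3]
  pop 0: indeg[6]->0 | ready=[6] | order so far=[4, 5, 3, 0]
  pop 6: indeg[1]->1; indeg[2]->0 | ready=[2] | order so far=[4, 5, 3, 0, 6]
  pop 2: indeg[1]->0 | ready=[1] | order so far=[4, 5, 3, 0, 6, 2]
  pop 1: no out-edges | ready=[] | order so far=[4, 5, 3, 0, 6, 2, 1]
New canonical toposort: [4, 5, 3, 0, 6, 2, 1]
Compare positions:
  Node 0: index 3 -> 3 (same)
  Node 1: index 6 -> 6 (same)
  Node 2: index 5 -> 5 (same)
  Node 3: index 2 -> 2 (same)
  Node 4: index 0 -> 0 (same)
  Node 5: index 1 -> 1 (same)
  Node 6: index 4 -> 4 (same)
Nodes that changed position: none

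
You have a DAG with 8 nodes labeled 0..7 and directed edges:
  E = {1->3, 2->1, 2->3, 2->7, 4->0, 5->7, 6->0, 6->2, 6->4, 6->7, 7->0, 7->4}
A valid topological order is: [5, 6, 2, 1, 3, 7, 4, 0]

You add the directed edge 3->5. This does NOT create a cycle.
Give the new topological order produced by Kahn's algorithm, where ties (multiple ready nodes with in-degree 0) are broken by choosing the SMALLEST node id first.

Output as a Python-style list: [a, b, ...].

Old toposort: [5, 6, 2, 1, 3, 7, 4, 0]
Added edge: 3->5
Position of 3 (4) > position of 5 (0). Must reorder: 3 must now come before 5.
Run Kahn's algorithm (break ties by smallest node id):
  initial in-degrees: [3, 1, 1, 2, 2, 1, 0, 3]
  ready (indeg=0): [6]
  pop 6: indeg[0]->2; indeg[2]->0; indeg[4]->1; indeg[7]->2 | ready=[2] | order so far=[6]
  pop 2: indeg[1]->0; indeg[3]->1; indeg[7]->1 | ready=[1] | order so far=[6, 2]
  pop 1: indeg[3]->0 | ready=[3] | order so far=[6, 2, 1]
  pop 3: indeg[5]->0 | ready=[5] | order so far=[6, 2, 1, 3]
  pop 5: indeg[7]->0 | ready=[7] | order so far=[6, 2, 1, 3, 5]
  pop 7: indeg[0]->1; indeg[4]->0 | ready=[4] | order so far=[6, 2, 1, 3, 5, 7]
  pop 4: indeg[0]->0 | ready=[0] | order so far=[6, 2, 1, 3, 5, 7, 4]
  pop 0: no out-edges | ready=[] | order so far=[6, 2, 1, 3, 5, 7, 4, 0]
  Result: [6, 2, 1, 3, 5, 7, 4, 0]

Answer: [6, 2, 1, 3, 5, 7, 4, 0]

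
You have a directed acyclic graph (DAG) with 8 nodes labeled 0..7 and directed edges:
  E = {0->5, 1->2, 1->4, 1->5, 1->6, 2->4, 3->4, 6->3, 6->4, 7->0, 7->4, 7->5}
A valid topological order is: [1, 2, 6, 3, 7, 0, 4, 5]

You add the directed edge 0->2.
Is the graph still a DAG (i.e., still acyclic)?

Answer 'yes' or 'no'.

Answer: yes

Derivation:
Given toposort: [1, 2, 6, 3, 7, 0, 4, 5]
Position of 0: index 5; position of 2: index 1
New edge 0->2: backward (u after v in old order)
Backward edge: old toposort is now invalid. Check if this creates a cycle.
Does 2 already reach 0? Reachable from 2: [2, 4]. NO -> still a DAG (reorder needed).
Still a DAG? yes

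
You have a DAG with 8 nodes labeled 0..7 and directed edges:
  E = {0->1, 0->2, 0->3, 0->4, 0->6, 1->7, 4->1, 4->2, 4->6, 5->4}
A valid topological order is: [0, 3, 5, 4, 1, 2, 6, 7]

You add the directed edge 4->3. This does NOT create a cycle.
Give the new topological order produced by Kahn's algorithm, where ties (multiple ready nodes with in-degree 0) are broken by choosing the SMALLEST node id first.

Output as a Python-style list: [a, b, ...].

Answer: [0, 5, 4, 1, 2, 3, 6, 7]

Derivation:
Old toposort: [0, 3, 5, 4, 1, 2, 6, 7]
Added edge: 4->3
Position of 4 (3) > position of 3 (1). Must reorder: 4 must now come before 3.
Run Kahn's algorithm (break ties by smallest node id):
  initial in-degrees: [0, 2, 2, 2, 2, 0, 2, 1]
  ready (indeg=0): [0, 5]
  pop 0: indeg[1]->1; indeg[2]->1; indeg[3]->1; indeg[4]->1; indeg[6]->1 | ready=[5] | order so far=[0]
  pop 5: indeg[4]->0 | ready=[4] | order so far=[0, 5]
  pop 4: indeg[1]->0; indeg[2]->0; indeg[3]->0; indeg[6]->0 | ready=[1, 2, 3, 6] | order so far=[0, 5, 4]
  pop 1: indeg[7]->0 | ready=[2, 3, 6, 7] | order so far=[0, 5, 4, 1]
  pop 2: no out-edges | ready=[3, 6, 7] | order so far=[0, 5, 4, 1, 2]
  pop 3: no out-edges | ready=[6, 7] | order so far=[0, 5, 4, 1, 2, 3]
  pop 6: no out-edges | ready=[7] | order so far=[0, 5, 4, 1, 2, 3, 6]
  pop 7: no out-edges | ready=[] | order so far=[0, 5, 4, 1, 2, 3, 6, 7]
  Result: [0, 5, 4, 1, 2, 3, 6, 7]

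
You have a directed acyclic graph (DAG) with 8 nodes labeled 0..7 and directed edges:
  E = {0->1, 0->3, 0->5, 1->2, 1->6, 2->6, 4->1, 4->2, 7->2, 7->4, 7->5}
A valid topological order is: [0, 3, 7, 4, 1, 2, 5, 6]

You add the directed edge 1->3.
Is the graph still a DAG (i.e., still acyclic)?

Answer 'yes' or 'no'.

Given toposort: [0, 3, 7, 4, 1, 2, 5, 6]
Position of 1: index 4; position of 3: index 1
New edge 1->3: backward (u after v in old order)
Backward edge: old toposort is now invalid. Check if this creates a cycle.
Does 3 already reach 1? Reachable from 3: [3]. NO -> still a DAG (reorder needed).
Still a DAG? yes

Answer: yes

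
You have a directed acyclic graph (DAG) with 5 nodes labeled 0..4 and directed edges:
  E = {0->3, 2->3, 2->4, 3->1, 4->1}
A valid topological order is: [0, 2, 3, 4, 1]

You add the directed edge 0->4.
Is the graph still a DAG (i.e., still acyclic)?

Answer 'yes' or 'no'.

Given toposort: [0, 2, 3, 4, 1]
Position of 0: index 0; position of 4: index 3
New edge 0->4: forward
Forward edge: respects the existing order. Still a DAG, same toposort still valid.
Still a DAG? yes

Answer: yes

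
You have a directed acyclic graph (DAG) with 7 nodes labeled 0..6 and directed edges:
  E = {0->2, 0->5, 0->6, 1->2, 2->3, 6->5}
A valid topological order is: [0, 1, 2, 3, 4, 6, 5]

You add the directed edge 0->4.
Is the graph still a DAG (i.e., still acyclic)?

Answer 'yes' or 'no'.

Answer: yes

Derivation:
Given toposort: [0, 1, 2, 3, 4, 6, 5]
Position of 0: index 0; position of 4: index 4
New edge 0->4: forward
Forward edge: respects the existing order. Still a DAG, same toposort still valid.
Still a DAG? yes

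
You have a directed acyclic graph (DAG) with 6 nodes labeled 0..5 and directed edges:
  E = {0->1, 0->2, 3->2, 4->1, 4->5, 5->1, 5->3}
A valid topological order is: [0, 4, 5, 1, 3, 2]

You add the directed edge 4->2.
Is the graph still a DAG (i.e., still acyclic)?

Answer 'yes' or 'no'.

Given toposort: [0, 4, 5, 1, 3, 2]
Position of 4: index 1; position of 2: index 5
New edge 4->2: forward
Forward edge: respects the existing order. Still a DAG, same toposort still valid.
Still a DAG? yes

Answer: yes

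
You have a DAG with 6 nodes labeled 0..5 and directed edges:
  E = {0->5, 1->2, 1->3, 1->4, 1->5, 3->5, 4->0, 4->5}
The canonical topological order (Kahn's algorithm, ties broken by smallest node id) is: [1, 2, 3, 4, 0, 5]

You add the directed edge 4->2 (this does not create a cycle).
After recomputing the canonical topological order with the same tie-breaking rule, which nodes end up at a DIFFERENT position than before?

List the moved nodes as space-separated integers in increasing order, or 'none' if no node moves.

Answer: 0 2 3 4

Derivation:
Old toposort: [1, 2, 3, 4, 0, 5]
Added edge 4->2
Recompute Kahn (smallest-id tiebreak):
  initial in-degrees: [1, 0, 2, 1, 1, 4]
  ready (indeg=0): [1]
  pop 1: indeg[2]->1; indeg[3]->0; indeg[4]->0; indeg[5]->3 | ready=[3, 4] | order so far=[1]
  pop 3: indeg[5]->2 | ready=[4] | order so far=[1, 3]
  pop 4: indeg[0]->0; indeg[2]->0; indeg[5]->1 | ready=[0, 2] | order so far=[1, 3, 4]
  pop 0: indeg[5]->0 | ready=[2, 5] | order so far=[1, 3, 4, 0]
  pop 2: no out-edges | ready=[5] | order so far=[1, 3, 4, 0, 2]
  pop 5: no out-edges | ready=[] | order so far=[1, 3, 4, 0, 2, 5]
New canonical toposort: [1, 3, 4, 0, 2, 5]
Compare positions:
  Node 0: index 4 -> 3 (moved)
  Node 1: index 0 -> 0 (same)
  Node 2: index 1 -> 4 (moved)
  Node 3: index 2 -> 1 (moved)
  Node 4: index 3 -> 2 (moved)
  Node 5: index 5 -> 5 (same)
Nodes that changed position: 0 2 3 4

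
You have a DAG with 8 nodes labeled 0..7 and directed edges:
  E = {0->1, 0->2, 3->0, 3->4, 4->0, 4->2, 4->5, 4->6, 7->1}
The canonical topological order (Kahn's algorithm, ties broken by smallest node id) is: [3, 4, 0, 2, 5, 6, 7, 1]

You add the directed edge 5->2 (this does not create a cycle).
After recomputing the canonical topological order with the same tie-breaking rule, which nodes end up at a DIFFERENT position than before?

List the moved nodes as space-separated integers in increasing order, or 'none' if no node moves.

Answer: 2 5

Derivation:
Old toposort: [3, 4, 0, 2, 5, 6, 7, 1]
Added edge 5->2
Recompute Kahn (smallest-id tiebreak):
  initial in-degrees: [2, 2, 3, 0, 1, 1, 1, 0]
  ready (indeg=0): [3, 7]
  pop 3: indeg[0]->1; indeg[4]->0 | ready=[4, 7] | order so far=[3]
  pop 4: indeg[0]->0; indeg[2]->2; indeg[5]->0; indeg[6]->0 | ready=[0, 5, 6, 7] | order so far=[3, 4]
  pop 0: indeg[1]->1; indeg[2]->1 | ready=[5, 6, 7] | order so far=[3, 4, 0]
  pop 5: indeg[2]->0 | ready=[2, 6, 7] | order so far=[3, 4, 0, 5]
  pop 2: no out-edges | ready=[6, 7] | order so far=[3, 4, 0, 5, 2]
  pop 6: no out-edges | ready=[7] | order so far=[3, 4, 0, 5, 2, 6]
  pop 7: indeg[1]->0 | ready=[1] | order so far=[3, 4, 0, 5, 2, 6, 7]
  pop 1: no out-edges | ready=[] | order so far=[3, 4, 0, 5, 2, 6, 7, 1]
New canonical toposort: [3, 4, 0, 5, 2, 6, 7, 1]
Compare positions:
  Node 0: index 2 -> 2 (same)
  Node 1: index 7 -> 7 (same)
  Node 2: index 3 -> 4 (moved)
  Node 3: index 0 -> 0 (same)
  Node 4: index 1 -> 1 (same)
  Node 5: index 4 -> 3 (moved)
  Node 6: index 5 -> 5 (same)
  Node 7: index 6 -> 6 (same)
Nodes that changed position: 2 5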